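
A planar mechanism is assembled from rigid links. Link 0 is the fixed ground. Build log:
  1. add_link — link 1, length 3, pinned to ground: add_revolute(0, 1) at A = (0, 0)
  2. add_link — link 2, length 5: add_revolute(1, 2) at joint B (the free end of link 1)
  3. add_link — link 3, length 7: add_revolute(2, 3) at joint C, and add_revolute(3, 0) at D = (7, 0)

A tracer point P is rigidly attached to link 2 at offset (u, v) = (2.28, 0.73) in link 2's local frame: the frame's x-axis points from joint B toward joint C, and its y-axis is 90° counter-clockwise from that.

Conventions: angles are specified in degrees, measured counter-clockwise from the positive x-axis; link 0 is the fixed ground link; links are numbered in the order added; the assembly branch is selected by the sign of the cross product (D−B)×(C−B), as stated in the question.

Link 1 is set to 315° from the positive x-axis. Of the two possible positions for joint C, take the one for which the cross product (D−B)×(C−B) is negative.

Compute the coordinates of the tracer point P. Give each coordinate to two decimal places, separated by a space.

A=(0,0), D=(7.00,0)
B = A + 3.00·(cos315°, sin315°) = (2.1213, -2.1213)
|BD| = 5.3199
circle(B,5.00) ∩ circle(D,7.00): a=0.4043, h=4.9836
  candidates: C₊=(0.5048,2.6102) cross=26.512; C₋=(4.4793,-6.5304) cross=-26.512
  branch - wants cross < 0 → take C=(4.4793,-6.5304) (cross=-26.512)
ex = (C−B)/|BC| = (0.4716,-0.8818); ey = (0.8818,0.4716)
P = B + 2.28·ex + 0.73·ey = (3.8403,-3.7876)

3.84 -3.79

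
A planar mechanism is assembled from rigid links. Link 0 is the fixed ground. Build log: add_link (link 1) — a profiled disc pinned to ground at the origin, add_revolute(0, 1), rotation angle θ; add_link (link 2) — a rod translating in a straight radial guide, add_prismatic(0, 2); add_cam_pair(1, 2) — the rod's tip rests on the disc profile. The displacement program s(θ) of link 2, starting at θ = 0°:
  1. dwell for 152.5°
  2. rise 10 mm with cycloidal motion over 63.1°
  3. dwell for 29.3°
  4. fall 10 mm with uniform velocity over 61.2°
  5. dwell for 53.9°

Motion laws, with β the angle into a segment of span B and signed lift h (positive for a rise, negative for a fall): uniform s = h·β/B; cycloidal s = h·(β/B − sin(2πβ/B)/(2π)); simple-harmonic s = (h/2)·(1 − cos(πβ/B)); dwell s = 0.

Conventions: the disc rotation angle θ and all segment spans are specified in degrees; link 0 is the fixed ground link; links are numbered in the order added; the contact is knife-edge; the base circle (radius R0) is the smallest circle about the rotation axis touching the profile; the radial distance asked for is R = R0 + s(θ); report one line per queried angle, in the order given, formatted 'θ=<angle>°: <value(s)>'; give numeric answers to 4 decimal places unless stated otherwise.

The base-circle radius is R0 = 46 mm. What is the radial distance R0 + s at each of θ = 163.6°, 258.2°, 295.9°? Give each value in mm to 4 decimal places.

seg 1 [0°–152.5°] dwell: s stays 0.0000
seg 2 [152.5°–215.6°] cycloidal, h=10: θ=163.6° here. β=11.1, B=63.1. 10·(0.1759 − sin(2π·0.1759)/(2π)) = 0.3369 → s = 0.3369
seg 2 [152.5°–215.6°] cycloidal, h=10: full span → s += 10 → s = 10.0000
seg 3 [215.6°–244.9°] dwell: s stays 10.0000
seg 4 [244.9°–306.1°] uniform, h=-10: θ=258.2° here. β=13.3, B=61.2. -10·13.3/61.2 = -2.1732 → s = 7.8268
seg 4 [244.9°–306.1°] uniform, h=-10: θ=295.9° here. β=51, B=61.2. -10·51/61.2 = -8.3333 → s = 1.6667
θ=163.6°: R = R0 + s = 46 + 0.3369 = 46.3369
θ=258.2°: R = R0 + s = 46 + 7.8268 = 53.8268
θ=295.9°: R = R0 + s = 46 + 1.6667 = 47.6667

θ=163.6°: 46.3369
θ=258.2°: 53.8268
θ=295.9°: 47.6667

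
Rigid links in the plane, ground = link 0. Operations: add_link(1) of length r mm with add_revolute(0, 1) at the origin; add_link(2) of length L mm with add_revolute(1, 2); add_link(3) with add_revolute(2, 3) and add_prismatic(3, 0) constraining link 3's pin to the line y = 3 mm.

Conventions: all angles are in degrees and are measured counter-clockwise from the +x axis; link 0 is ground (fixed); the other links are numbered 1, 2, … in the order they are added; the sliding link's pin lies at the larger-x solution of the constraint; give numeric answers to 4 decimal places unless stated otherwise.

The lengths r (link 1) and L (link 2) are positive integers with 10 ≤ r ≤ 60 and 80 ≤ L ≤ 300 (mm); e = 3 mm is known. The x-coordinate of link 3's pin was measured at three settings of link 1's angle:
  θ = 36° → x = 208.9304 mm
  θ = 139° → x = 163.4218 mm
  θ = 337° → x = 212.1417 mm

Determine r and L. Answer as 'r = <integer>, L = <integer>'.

constraint per measurement: (x − r cos θ)² + (r sin θ − e)² = L²
subtracting the θ₁ and θ₂ equations cancels the r² and L² terms:
r = (x₁² − x₂²) / (2[(x₁cos θ₁ + e sin θ₁) − (x₂cos θ₂ + e sin θ₂)]) = 29.0000 → r = 29
L² = (x₁ − r cos θ₁)² + (r sin θ₁ − e)² = 34595.9992 → L = 186.0000 → L = 186
check at θ₃=337°: x = 212.1417 (printed 212.1417) ✓

r = 29, L = 186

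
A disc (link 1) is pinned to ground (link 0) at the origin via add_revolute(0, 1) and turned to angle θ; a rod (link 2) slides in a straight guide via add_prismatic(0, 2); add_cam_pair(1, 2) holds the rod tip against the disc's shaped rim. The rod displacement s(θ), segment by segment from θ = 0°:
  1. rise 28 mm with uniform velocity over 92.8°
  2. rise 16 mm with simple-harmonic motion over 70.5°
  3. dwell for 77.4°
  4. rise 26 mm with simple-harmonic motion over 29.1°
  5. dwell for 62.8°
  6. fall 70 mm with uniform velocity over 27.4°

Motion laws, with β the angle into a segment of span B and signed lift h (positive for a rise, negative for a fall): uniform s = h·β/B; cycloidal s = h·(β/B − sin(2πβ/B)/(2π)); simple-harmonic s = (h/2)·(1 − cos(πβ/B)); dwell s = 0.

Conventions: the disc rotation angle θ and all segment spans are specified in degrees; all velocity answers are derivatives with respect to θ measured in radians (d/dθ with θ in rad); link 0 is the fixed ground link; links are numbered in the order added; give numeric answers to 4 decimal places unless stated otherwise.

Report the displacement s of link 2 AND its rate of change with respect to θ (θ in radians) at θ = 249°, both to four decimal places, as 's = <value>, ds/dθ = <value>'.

segment 1 (0° to 92.8°, uniform, h = 28) is passed completely: s = 0.0000 + (28) = 28.0000
segment 2 (92.8° to 163.3°, simple-harmonic, h = 16) is passed completely: s = 28.0000 + (16) = 44.0000
segment 3 (163.3° to 240.7°, dwell): s unchanged at 44.0000
θ = 249° falls in segment 4 (240.7° to 269.8°, simple-harmonic, h = 26): β = 249 − 240.7 = 8.3°, B = 29.1°; Δs = 26/2·(1 − cos(π·0.2852)) = 4.8790; s = 44.0000 + 4.8790 = 48.8790
velocity in seg [240.7°–269.8°] (simple-harmonic), θ in radians: β = 8.3° = 0.1449 rad, B = 29.1° = 0.5079 rad; ds/dθ = (πh/(2B)) sin(πβ/B) = (π·26/(2·0.5079)) sin(π·0.2852) = 62.791525 mm/rad

s = 48.8790, ds/dθ = 62.7915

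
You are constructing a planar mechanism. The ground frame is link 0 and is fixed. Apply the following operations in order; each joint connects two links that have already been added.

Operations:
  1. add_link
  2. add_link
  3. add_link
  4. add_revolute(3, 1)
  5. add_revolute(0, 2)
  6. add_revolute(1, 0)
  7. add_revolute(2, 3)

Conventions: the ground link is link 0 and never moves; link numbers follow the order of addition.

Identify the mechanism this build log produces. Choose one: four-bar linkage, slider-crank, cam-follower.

links: 4 (incl. ground); joints: 4 revolute, 0 prismatic, 0 higher (cam) pair, forming one closed loop
4 links in a single 4R loop → four-bar linkage

four-bar linkage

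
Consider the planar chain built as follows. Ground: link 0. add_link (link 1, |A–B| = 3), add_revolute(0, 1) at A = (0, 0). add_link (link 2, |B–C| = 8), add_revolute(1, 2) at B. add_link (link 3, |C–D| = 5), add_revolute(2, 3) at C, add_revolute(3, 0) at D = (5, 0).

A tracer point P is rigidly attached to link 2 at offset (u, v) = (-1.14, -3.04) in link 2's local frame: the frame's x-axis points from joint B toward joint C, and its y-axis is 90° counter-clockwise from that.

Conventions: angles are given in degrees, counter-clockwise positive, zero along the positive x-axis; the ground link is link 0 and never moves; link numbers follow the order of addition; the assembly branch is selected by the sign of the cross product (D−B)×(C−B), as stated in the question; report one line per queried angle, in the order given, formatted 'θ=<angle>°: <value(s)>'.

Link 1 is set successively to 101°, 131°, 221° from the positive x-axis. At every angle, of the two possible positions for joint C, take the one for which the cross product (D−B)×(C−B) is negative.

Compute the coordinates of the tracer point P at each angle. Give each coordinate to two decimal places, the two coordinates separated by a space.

A=(0,0), D=(5.00,0)
θ=101°: B = A + 3.00·(cos101°, sin101°) = (-0.5724, 2.9449)
θ=101°: |BD| = 6.3027
θ=101°: circle(B,8.00) ∩ circle(D,5.00): a=6.2453, h=4.9997
θ=101°:   candidates: C₊=(7.2852,4.4472) cross=31.512; C₋=(2.6132,-4.3935) cross=-31.512
θ=101°:   branch - wants cross < 0 → take C=(2.6132,-4.3935) (cross=-31.512)
θ=101°: ex = (C−B)/|BC| = (0.3982,-0.9173); ey = (0.9173,0.3982)
θ=101°: P = B + -1.14·ex + -3.04·ey = (-3.8150,2.7801)
θ=131°: B = A + 3.00·(cos131°, sin131°) = (-1.9682, 2.2641)
θ=131°: |BD| = 7.3268
θ=131°: circle(B,8.00) ∩ circle(D,5.00): a=6.3249, h=4.8986
θ=131°:   candidates: C₊=(5.5609,4.9684) cross=35.891; C₋=(2.5333,-4.3492) cross=-35.891
θ=131°:   branch - wants cross < 0 → take C=(2.5333,-4.3492) (cross=-35.891)
θ=131°: ex = (C−B)/|BC| = (0.5627,-0.8267); ey = (0.8267,0.5627)
θ=131°: P = B + -1.14·ex + -3.04·ey = (-5.1227,1.4959)
θ=221°: B = A + 3.00·(cos221°, sin221°) = (-2.2641, -1.9682)
θ=221°: |BD| = 7.5260
θ=221°: circle(B,8.00) ∩ circle(D,5.00): a=6.3540, h=4.8607
θ=221°:   candidates: C₊=(2.5976,4.3850) cross=36.582; C₋=(5.1399,-4.9980) cross=-36.582
θ=221°:   branch - wants cross < 0 → take C=(5.1399,-4.9980) (cross=-36.582)
θ=221°: ex = (C−B)/|BC| = (0.9255,-0.3787); ey = (0.3787,0.9255)
θ=221°: P = B + -1.14·ex + -3.04·ey = (-4.4706,-4.3500)

θ=101°: -3.81 2.78
θ=131°: -5.12 1.50
θ=221°: -4.47 -4.35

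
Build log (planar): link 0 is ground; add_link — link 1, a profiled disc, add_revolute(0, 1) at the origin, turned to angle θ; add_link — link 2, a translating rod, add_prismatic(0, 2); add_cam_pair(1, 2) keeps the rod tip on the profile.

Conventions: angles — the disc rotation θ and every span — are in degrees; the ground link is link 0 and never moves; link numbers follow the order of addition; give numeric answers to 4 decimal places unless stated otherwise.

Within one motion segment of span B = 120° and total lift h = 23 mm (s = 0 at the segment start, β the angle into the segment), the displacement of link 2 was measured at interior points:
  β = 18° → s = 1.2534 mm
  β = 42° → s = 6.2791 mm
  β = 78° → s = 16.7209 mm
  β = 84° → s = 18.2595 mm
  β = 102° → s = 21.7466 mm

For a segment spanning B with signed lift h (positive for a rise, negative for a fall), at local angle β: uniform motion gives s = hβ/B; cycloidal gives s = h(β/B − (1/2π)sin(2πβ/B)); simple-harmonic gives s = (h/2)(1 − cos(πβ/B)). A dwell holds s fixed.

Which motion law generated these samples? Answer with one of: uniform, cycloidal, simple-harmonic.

candidates at β/B = r: uniform s = h·r (linear in β); cycloidal s = h·(r − sin(2πr)/(2π)); simple-harmonic s = (h/2)(1 − cos(πr))
β=18°: printed 1.2534 | uniform 3.4500, cycloidal 0.4885, simple-harmonic 1.2534
β=42°: printed 6.2791 | uniform 8.0500, cycloidal 5.0885, simple-harmonic 6.2791
β=78°: printed 16.7209 | uniform 14.9500, cycloidal 17.9115, simple-harmonic 16.7209
β=84°: printed 18.2595 | uniform 16.1000, cycloidal 19.5814, simple-harmonic 18.2595
β=102°: printed 21.7466 | uniform 19.5500, cycloidal 22.5115, simple-harmonic 21.7466
only one law matches every sample → simple-harmonic

simple-harmonic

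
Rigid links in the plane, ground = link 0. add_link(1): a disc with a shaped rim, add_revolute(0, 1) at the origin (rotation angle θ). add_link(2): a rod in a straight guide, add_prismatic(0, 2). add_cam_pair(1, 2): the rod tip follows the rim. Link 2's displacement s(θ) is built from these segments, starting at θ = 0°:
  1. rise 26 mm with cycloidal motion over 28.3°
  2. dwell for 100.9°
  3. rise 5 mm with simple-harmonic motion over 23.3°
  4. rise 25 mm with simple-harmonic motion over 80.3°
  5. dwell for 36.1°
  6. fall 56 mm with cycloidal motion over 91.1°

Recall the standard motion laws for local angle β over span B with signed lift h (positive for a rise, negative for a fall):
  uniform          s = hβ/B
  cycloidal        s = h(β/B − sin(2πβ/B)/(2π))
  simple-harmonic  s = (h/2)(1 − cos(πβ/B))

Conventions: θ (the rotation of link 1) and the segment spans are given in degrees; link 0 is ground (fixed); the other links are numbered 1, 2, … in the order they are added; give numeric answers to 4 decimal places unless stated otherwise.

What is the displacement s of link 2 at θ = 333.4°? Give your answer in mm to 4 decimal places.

segment 1 (0° to 28.3°, cycloidal, h = 26) is passed completely: s = 0.0000 + (26) = 26.0000
segment 2 (28.3° to 129.2°, dwell): s unchanged at 26.0000
segment 3 (129.2° to 152.5°, simple-harmonic, h = 5) is passed completely: s = 26.0000 + (5) = 31.0000
segment 4 (152.5° to 232.8°, simple-harmonic, h = 25) is passed completely: s = 31.0000 + (25) = 56.0000
segment 5 (232.8° to 268.9°, dwell): s unchanged at 56.0000
θ = 333.4° falls in segment 6 (268.9° to 360°, cycloidal, h = -56): β = 333.4 − 268.9 = 64.5°, B = 91.1°; Δs = -56·(0.7080 − sin(2π·0.7080)/(2π)) = -48.2531; s = 56.0000 − 48.2531 = 7.7469

7.7469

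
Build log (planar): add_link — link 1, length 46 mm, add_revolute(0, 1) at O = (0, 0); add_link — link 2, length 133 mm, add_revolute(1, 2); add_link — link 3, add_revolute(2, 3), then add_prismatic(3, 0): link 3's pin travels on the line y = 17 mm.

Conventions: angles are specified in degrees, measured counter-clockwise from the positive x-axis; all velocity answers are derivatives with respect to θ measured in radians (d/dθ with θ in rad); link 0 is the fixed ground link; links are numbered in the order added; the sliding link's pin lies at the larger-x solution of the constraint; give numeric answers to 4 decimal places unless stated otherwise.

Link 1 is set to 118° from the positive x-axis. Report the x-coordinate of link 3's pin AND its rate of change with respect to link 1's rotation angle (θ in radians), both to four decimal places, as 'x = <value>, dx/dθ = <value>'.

geometry: r = 46 mm, L = 133 mm, e = 17 mm
crank pin P = (r cos θ, r sin θ) = (-21.595692, 40.615589)
h = r sin θ − e = 40.615589 − 17 = 23.615589
x = r cos θ + √(L² − h²) = -21.595692 + 130.886607 = 109.290915
dx/dθ = −r sin θ − h·r cos θ/√(L² − h²) (θ in radians; h = 23.615589) = -36.719125

x = 109.2909, dx/dθ = -36.7191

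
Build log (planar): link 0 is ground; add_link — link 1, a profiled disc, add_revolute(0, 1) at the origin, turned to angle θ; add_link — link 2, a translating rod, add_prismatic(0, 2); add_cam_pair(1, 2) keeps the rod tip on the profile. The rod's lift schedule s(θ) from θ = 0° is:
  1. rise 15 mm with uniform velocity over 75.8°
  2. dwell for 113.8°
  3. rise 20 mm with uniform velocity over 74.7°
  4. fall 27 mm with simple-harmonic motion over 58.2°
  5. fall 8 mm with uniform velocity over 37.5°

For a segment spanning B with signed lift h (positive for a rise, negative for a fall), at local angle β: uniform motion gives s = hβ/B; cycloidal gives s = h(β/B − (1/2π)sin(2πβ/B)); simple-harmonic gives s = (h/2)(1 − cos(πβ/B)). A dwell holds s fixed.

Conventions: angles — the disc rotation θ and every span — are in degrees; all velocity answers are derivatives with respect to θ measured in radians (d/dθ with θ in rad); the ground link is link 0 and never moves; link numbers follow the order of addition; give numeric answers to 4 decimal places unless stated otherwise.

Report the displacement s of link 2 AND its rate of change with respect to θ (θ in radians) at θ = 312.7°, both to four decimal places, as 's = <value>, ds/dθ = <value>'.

seg 1 [0°–75.8°] uniform, h=15: full span → s += 15 → s = 15.0000
seg 2 [75.8°–189.6°] dwell: s stays 15.0000
seg 3 [189.6°–264.3°] uniform, h=20: full span → s += 20 → s = 35.0000
seg 4 [264.3°–322.5°] simple-harmonic, h=-27: θ=312.7° here. β=48.4, B=58.2. -27/2·(1 − cos(π·0.8316)) = -25.1547 → s = 9.8453
velocity in seg [264.3°–322.5°] (simple-harmonic), θ in radians: β = 48.4° = 0.8447 rad, B = 58.2° = 1.0158 rad; ds/dθ = (πh/(2B)) sin(πβ/B) = (π·(-27)/(2·1.0158)) sin(π·0.8316) = -21.071166 mm/rad

s = 9.8453, ds/dθ = -21.0712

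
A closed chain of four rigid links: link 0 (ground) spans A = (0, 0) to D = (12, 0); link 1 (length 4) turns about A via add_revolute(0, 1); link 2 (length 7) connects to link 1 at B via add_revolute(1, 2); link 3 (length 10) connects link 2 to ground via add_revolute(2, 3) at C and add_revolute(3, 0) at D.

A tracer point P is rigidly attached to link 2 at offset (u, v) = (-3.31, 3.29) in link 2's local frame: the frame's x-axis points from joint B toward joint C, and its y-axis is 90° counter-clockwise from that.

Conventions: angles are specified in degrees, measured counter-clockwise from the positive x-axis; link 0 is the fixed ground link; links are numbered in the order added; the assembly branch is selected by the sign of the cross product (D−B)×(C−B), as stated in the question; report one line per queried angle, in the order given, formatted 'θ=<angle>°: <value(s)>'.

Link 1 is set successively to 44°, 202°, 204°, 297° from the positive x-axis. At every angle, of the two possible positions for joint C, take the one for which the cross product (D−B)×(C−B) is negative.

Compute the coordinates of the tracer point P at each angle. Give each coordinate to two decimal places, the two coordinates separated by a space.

A=(0,0), D=(12.00,0)
θ=44°: B = A + 4.00·(cos44°, sin44°) = (2.8774, 2.7786)
θ=44°: |BD| = 9.5364
θ=44°: circle(B,7.00) ∩ circle(D,10.00): a=2.0943, h=6.6794
θ=44°:   candidates: C₊=(6.8269,8.5580) cross=63.697; C₋=(2.9346,-4.2211) cross=-63.697
θ=44°:   branch - wants cross < 0 → take C=(2.9346,-4.2211) (cross=-63.697)
θ=44°: ex = (C−B)/|BC| = (0.0082,-1.0000); ey = (1.0000,0.0082)
θ=44°: P = B + -3.31·ex + 3.29·ey = (6.1402,6.1154)
θ=202°: B = A + 4.00·(cos202°, sin202°) = (-3.7087, -1.4984)
θ=202°: |BD| = 15.7800
θ=202°: circle(B,7.00) ∩ circle(D,10.00): a=6.2741, h=3.1042
θ=202°:   candidates: C₊=(2.2422,2.1875) cross=48.985; C₋=(2.8317,-3.9929) cross=-48.985
θ=202°:   branch - wants cross < 0 → take C=(2.8317,-3.9929) (cross=-48.985)
θ=202°: ex = (C−B)/|BC| = (0.9344,-0.3563); ey = (0.3563,0.9344)
θ=202°: P = B + -3.31·ex + 3.29·ey = (-5.6291,2.7551)
θ=204°: B = A + 4.00·(cos204°, sin204°) = (-3.6542, -1.6269)
θ=204°: |BD| = 15.7385
θ=204°: circle(B,7.00) ∩ circle(D,10.00): a=6.2490, h=3.1543
θ=204°:   candidates: C₊=(2.2353,2.1565) cross=49.644; C₋=(2.8874,-4.1184) cross=-49.644
θ=204°:   branch - wants cross < 0 → take C=(2.8874,-4.1184) (cross=-49.644)
θ=204°: ex = (C−B)/|BC| = (0.9345,-0.3559); ey = (0.3559,0.9345)
θ=204°: P = B + -3.31·ex + 3.29·ey = (-5.5765,2.6257)
θ=297°: B = A + 4.00·(cos297°, sin297°) = (1.8160, -3.5640)
θ=297°: |BD| = 10.7897
θ=297°: circle(B,7.00) ∩ circle(D,10.00): a=3.0315, h=6.3095
θ=297°:   candidates: C₊=(2.5931,3.3927) cross=68.078; C₋=(6.7614,-8.5181) cross=-68.078
θ=297°:   branch - wants cross < 0 → take C=(6.7614,-8.5181) (cross=-68.078)
θ=297°: ex = (C−B)/|BC| = (0.7065,-0.7077); ey = (0.7077,0.7065)
θ=297°: P = B + -3.31·ex + 3.29·ey = (1.8059,1.1029)

θ=44°: 6.14 6.12
θ=202°: -5.63 2.76
θ=204°: -5.58 2.63
θ=297°: 1.81 1.10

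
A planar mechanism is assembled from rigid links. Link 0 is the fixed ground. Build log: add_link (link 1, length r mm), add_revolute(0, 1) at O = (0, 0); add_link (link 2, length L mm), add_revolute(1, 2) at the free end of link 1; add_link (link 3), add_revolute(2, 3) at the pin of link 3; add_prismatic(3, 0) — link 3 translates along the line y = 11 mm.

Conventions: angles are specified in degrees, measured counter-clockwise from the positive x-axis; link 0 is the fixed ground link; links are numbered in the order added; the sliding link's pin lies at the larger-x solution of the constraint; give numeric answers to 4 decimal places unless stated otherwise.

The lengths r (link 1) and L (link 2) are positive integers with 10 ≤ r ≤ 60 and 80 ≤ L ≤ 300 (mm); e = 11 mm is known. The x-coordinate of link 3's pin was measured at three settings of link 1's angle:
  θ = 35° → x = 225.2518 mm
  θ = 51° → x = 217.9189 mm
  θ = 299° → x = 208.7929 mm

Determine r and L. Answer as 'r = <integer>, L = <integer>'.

constraint per measurement: (x − r cos θ)² + (r sin θ − e)² = L²
subtracting the θ₁ and θ₂ equations cancels the r² and L² terms:
r = (x₁² − x₂²) / (2[(x₁cos θ₁ + e sin θ₁) − (x₂cos θ₂ + e sin θ₂)]) = 35.9998 → r = 36
L² = (x₁ − r cos θ₁)² + (r sin θ₁ − e)² = 38415.9868 → L = 196.0000 → L = 196
check at θ₃=299°: x = 208.7929 (printed 208.7929) ✓

r = 36, L = 196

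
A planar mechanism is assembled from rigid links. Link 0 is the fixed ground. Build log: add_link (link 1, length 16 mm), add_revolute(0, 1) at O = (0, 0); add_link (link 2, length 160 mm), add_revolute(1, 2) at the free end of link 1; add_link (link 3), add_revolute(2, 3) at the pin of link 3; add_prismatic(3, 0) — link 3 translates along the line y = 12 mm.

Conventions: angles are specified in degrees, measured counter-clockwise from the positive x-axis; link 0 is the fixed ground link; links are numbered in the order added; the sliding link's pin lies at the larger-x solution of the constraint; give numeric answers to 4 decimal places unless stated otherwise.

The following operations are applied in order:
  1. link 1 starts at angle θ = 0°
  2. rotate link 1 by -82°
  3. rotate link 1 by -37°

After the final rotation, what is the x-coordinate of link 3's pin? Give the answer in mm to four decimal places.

geometry: r = 16 mm, L = 160 mm, e = 12 mm; θ starts at 0°
rotate link 1 by -82°: θ ← 0° -82° = -82°
rotate link 1 by -37°: θ ← -82° -37° = -119°
crank pin P = (r cos θ, r sin θ) = (-7.756954, -13.993915)
h = r sin θ − e = -13.993915 − 12 = -25.993915
x = r cos θ + √(L² − h²) = -7.756954 + 157.874369 = 150.117415

150.1174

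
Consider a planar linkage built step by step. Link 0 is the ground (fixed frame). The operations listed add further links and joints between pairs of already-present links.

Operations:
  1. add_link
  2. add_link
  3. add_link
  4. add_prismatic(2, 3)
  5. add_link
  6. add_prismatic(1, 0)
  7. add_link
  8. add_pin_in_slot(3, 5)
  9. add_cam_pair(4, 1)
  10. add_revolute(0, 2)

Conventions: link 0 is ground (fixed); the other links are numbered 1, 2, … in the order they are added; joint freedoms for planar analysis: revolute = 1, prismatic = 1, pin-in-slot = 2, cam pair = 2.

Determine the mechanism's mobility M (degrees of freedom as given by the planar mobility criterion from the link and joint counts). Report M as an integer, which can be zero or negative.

link 0 = ground. State L|J1|J2 = 1|0|0
+link1  2|0|0
+link2  3|0|0
+link3  4|0|0
P(2,3) f=1→J1  4|1|0
+link4  5|1|0
P(1,0) f=1→J1  5|2|0
+link5  6|2|0
PS(3,5) f=2→J2  6|2|1
C(4,1) f=2→J2  6|2|2
R(0,2) f=1→J1  6|3|2
M = 3(6−1)−2·3−2 = 15−6−2 = 7

M = 7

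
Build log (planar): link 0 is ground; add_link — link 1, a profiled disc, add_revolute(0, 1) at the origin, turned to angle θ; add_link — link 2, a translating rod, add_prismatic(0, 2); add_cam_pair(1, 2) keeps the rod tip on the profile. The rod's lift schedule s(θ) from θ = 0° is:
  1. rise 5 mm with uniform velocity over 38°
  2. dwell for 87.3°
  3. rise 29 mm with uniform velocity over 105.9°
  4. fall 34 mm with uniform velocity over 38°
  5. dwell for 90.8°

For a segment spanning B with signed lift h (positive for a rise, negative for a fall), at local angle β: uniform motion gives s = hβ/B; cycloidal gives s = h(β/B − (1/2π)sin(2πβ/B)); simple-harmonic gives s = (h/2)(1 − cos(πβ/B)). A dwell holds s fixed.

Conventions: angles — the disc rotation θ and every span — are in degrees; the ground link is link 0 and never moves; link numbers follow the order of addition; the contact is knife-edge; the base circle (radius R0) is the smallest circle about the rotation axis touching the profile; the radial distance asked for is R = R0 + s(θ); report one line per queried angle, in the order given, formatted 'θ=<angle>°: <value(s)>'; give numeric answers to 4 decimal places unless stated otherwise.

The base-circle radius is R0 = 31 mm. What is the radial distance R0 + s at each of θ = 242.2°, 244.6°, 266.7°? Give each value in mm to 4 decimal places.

seg 1 [0°–38°] uniform, h=5: full span → s += 5 → s = 5.0000
seg 2 [38°–125.3°] dwell: s stays 5.0000
seg 3 [125.3°–231.2°] uniform, h=29: full span → s += 29 → s = 34.0000
seg 4 [231.2°–269.2°] uniform, h=-34: θ=242.2° here. β=11, B=38. -34·11/38 = -9.8421 → s = 24.1579
seg 4 [231.2°–269.2°] uniform, h=-34: θ=244.6° here. β=13.4, B=38. -34·13.4/38 = -11.9895 → s = 22.0105
seg 4 [231.2°–269.2°] uniform, h=-34: θ=266.7° here. β=35.5, B=38. -34·35.5/38 = -31.7632 → s = 2.2368
θ=242.2°: R = R0 + s = 31 + 24.1579 = 55.1579
θ=244.6°: R = R0 + s = 31 + 22.0105 = 53.0105
θ=266.7°: R = R0 + s = 31 + 2.2368 = 33.2368

θ=242.2°: 55.1579
θ=244.6°: 53.0105
θ=266.7°: 33.2368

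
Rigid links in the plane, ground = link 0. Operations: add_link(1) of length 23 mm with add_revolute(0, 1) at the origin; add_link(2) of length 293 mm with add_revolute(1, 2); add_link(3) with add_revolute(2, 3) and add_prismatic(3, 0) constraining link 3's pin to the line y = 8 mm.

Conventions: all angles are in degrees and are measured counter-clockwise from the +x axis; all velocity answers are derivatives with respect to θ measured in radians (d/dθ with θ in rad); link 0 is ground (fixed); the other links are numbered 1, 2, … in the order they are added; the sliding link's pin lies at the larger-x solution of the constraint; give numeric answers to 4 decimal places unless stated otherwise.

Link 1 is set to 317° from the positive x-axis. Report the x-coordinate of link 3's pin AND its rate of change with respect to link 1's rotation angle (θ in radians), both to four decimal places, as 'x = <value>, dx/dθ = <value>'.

geometry: r = 23 mm, L = 293 mm, e = 8 mm
crank pin P = (r cos θ, r sin θ) = (16.821135, -15.685962)
h = r sin θ − e = -15.685962 − 8 = -23.685962
x = r cos θ + √(L² − h²) = 16.821135 + 292.041051 = 308.862186
dx/dθ = −r sin θ − h·r cos θ/√(L² − h²) (θ in radians; h = -23.685962) = 17.050239

x = 308.8622, dx/dθ = 17.0502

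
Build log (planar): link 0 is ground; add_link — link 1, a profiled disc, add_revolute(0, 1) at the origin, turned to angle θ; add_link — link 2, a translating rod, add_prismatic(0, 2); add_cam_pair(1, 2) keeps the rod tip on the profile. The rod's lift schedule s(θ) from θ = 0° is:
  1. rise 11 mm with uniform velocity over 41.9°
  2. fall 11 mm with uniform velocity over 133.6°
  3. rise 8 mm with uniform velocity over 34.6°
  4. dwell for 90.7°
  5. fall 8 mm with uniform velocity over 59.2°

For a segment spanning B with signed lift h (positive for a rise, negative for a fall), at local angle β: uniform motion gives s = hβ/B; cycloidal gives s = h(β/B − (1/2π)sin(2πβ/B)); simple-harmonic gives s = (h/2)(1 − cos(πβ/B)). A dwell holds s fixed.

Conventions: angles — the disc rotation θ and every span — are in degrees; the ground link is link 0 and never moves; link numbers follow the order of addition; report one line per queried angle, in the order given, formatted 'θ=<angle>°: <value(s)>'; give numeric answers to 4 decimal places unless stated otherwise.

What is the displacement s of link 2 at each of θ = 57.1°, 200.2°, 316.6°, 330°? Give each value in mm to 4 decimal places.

seg 1 [0°–41.9°] uniform, h=11: full span → s += 11 → s = 11.0000
seg 2 [41.9°–175.5°] uniform, h=-11: θ=57.1° here. β=15.2, B=133.6. -11·15.2/133.6 = -1.2515 → s = 9.7485
seg 2 [41.9°–175.5°] uniform, h=-11: full span → s += -11 → s = 0.0000
seg 3 [175.5°–210.1°] uniform, h=8: θ=200.2° here. β=24.7, B=34.6. 8·24.7/34.6 = 5.7110 → s = 5.7110
seg 3 [175.5°–210.1°] uniform, h=8: full span → s += 8 → s = 8.0000
seg 4 [210.1°–300.8°] dwell: s stays 8.0000
seg 5 [300.8°–360°] uniform, h=-8: θ=316.6° here. β=15.8, B=59.2. -8·15.8/59.2 = -2.1351 → s = 5.8649
seg 5 [300.8°–360°] uniform, h=-8: θ=330° here. β=29.2, B=59.2. -8·29.2/59.2 = -3.9459 → s = 4.0541

θ=57.1°: 9.7485
θ=200.2°: 5.7110
θ=316.6°: 5.8649
θ=330°: 4.0541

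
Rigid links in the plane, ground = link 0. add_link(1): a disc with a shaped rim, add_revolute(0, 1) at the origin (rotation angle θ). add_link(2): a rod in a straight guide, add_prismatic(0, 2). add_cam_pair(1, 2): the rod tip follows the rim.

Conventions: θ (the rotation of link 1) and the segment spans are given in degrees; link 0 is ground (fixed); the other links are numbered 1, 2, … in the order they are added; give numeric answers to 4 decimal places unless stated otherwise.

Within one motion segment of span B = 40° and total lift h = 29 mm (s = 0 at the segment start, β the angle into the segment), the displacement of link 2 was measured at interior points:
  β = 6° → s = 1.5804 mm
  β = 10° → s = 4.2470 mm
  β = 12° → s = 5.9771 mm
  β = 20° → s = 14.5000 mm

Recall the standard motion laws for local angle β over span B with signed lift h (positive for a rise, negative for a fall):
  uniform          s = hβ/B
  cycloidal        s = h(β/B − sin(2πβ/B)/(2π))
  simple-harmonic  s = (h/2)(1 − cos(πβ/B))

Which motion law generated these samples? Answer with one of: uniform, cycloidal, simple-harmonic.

candidates at β/B = r: uniform s = h·r (linear in β); cycloidal s = h·(r − sin(2πr)/(2π)); simple-harmonic s = (h/2)(1 − cos(πr))
β=6°: printed 1.5804 | uniform 4.3500, cycloidal 0.6160, simple-harmonic 1.5804
β=10°: printed 4.2470 | uniform 7.2500, cycloidal 2.6345, simple-harmonic 4.2470
β=12°: printed 5.9771 | uniform 8.7000, cycloidal 4.3104, simple-harmonic 5.9771
β=20°: printed 14.5000 | uniform 14.5000, cycloidal 14.5000, simple-harmonic 14.5000
only one law matches every sample → simple-harmonic

simple-harmonic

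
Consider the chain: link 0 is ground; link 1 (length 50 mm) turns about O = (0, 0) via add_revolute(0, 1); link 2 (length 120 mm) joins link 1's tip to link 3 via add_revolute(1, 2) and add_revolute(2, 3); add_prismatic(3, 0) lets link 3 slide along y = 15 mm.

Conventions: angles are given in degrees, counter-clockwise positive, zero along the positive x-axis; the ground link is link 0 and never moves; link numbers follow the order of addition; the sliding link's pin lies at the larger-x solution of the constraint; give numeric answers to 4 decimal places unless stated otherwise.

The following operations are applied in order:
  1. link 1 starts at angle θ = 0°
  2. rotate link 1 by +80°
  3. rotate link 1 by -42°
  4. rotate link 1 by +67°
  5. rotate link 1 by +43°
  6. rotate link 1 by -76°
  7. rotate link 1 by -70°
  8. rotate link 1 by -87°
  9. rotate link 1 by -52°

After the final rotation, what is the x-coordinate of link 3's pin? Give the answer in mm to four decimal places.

geometry: r = 50 mm, L = 120 mm, e = 15 mm; θ starts at 0°
rotate link 1 by +80°: θ ← 0° +80° = 80°
rotate link 1 by -42°: θ ← 80° -42° = 38°
rotate link 1 by +67°: θ ← 38° +67° = 105°
rotate link 1 by +43°: θ ← 105° +43° = 148°
rotate link 1 by -76°: θ ← 148° -76° = 72°
rotate link 1 by -70°: θ ← 72° -70° = 2°
rotate link 1 by -87°: θ ← 2° -87° = -85°
rotate link 1 by -52°: θ ← -85° -52° = -137°
crank pin P = (r cos θ, r sin θ) = (-36.567685, -34.099918)
h = r sin θ − e = -34.099918 − 15 = -49.099918
x = r cos θ + √(L² − h²) = -36.567685 + 109.495196 = 72.927511

72.9275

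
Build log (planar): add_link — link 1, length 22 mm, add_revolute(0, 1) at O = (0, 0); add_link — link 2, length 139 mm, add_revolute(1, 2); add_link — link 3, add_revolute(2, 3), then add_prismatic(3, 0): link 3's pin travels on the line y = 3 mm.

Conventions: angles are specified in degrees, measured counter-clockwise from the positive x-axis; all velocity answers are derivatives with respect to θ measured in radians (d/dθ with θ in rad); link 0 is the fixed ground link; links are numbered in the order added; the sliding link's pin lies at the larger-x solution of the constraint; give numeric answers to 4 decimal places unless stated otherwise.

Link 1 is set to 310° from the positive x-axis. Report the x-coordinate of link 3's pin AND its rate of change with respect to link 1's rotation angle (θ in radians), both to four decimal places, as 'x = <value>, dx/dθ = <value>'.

geometry: r = 22 mm, L = 139 mm, e = 3 mm
crank pin P = (r cos θ, r sin θ) = (14.141327, -16.852978)
h = r sin θ − e = -16.852978 − 3 = -19.852978
x = r cos θ + √(L² − h²) = 14.141327 + 137.574922 = 151.716250
dx/dθ = −r sin θ − h·r cos θ/√(L² − h²) (θ in radians; h = -19.852978) = 18.893665

x = 151.7162, dx/dθ = 18.8937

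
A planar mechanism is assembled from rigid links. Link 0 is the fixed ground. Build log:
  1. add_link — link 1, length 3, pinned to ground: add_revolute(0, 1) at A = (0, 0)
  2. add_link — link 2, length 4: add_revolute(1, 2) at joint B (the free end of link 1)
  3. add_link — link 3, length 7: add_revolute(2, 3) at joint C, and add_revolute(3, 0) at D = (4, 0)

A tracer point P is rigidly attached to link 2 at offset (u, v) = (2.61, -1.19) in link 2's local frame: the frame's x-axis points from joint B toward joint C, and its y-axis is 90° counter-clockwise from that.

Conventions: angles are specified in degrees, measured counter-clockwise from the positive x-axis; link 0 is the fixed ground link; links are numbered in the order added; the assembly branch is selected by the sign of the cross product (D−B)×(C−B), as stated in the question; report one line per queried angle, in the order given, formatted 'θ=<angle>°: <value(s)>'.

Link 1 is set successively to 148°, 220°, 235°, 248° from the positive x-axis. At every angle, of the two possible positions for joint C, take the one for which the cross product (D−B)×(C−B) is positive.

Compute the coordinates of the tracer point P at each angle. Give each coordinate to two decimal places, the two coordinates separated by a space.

A=(0,0), D=(4.00,0)
θ=148°: B = A + 3.00·(cos148°, sin148°) = (-2.5441, 1.5898)
θ=148°: |BD| = 6.7345
θ=148°: circle(B,4.00) ∩ circle(D,7.00): a=0.9172, h=3.8934
θ=148°:   candidates: C₊=(-0.7338,5.1566) cross=26.220; C₋=(-2.5720,-2.4101) cross=-26.220
θ=148°:   branch + wants cross > 0 → take C=(-0.7338,5.1566) (cross=26.220)
θ=148°: ex = (C−B)/|BC| = (0.4526,0.8917); ey = (-0.8917,0.4526)
θ=148°: P = B + 2.61·ex + -1.19·ey = (-0.3018,3.3786)
θ=220°: B = A + 3.00·(cos220°, sin220°) = (-2.2981, -1.9284)
θ=220°: |BD| = 6.5867
θ=220°: circle(B,4.00) ∩ circle(D,7.00): a=0.7883, h=3.9215
θ=220°:   candidates: C₊=(-2.6924,2.0522) cross=25.830; C₋=(-0.3963,-5.4473) cross=-25.830
θ=220°:   branch + wants cross > 0 → take C=(-2.6924,2.0522) (cross=25.830)
θ=220°: ex = (C−B)/|BC| = (-0.0986,0.9951); ey = (-0.9951,-0.0986)
θ=220°: P = B + 2.61·ex + -1.19·ey = (-1.3712,0.7862)
θ=235°: B = A + 3.00·(cos235°, sin235°) = (-1.7207, -2.4575)
θ=235°: |BD| = 6.2262
θ=235°: circle(B,4.00) ∩ circle(D,7.00): a=0.4630, h=3.9731
θ=235°:   candidates: C₊=(-2.8635,1.3758) cross=24.737; C₋=(0.2729,-5.9252) cross=-24.737
θ=235°:   branch + wants cross > 0 → take C=(-2.8635,1.3758) (cross=24.737)
θ=235°: ex = (C−B)/|BC| = (-0.2857,0.9583); ey = (-0.9583,-0.2857)
θ=235°: P = B + 2.61·ex + -1.19·ey = (-1.3260,0.3837)
θ=248°: B = A + 3.00·(cos248°, sin248°) = (-1.1238, -2.7816)
θ=248°: |BD| = 5.8301
θ=248°: circle(B,4.00) ∩ circle(D,7.00): a=0.0850, h=3.9991
θ=248°:   candidates: C₊=(-2.9571,0.7736) cross=23.315; C₋=(0.8588,-6.2556) cross=-23.315
θ=248°:   branch + wants cross > 0 → take C=(-2.9571,0.7736) (cross=23.315)
θ=248°: ex = (C−B)/|BC| = (-0.4583,0.8888); ey = (-0.8888,-0.4583)
θ=248°: P = B + 2.61·ex + -1.19·ey = (-1.2624,0.0836)

θ=148°: -0.30 3.38
θ=220°: -1.37 0.79
θ=235°: -1.33 0.38
θ=248°: -1.26 0.08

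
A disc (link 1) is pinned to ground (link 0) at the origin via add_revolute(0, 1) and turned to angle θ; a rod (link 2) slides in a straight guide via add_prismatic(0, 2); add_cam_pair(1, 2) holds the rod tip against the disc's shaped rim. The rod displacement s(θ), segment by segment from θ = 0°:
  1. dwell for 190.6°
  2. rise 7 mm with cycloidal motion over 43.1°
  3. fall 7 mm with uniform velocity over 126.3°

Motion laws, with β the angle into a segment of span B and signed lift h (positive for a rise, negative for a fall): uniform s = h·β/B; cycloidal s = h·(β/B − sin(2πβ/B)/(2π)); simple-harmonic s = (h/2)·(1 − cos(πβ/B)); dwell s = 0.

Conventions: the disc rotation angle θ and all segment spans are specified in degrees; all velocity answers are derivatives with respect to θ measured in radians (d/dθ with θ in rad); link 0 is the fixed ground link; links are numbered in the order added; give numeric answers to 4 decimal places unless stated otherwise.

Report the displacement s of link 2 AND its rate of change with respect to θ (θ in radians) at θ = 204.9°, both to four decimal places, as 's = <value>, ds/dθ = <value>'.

segment 1 (0° to 190.6°, dwell): s unchanged at 0.0000
θ = 204.9° falls in segment 2 (190.6° to 233.7°, cycloidal, h = 7): β = 204.9 − 190.6 = 14.3°, B = 43.1°; Δs = 7·(0.3318 − sin(2π·0.3318)/(2π)) = 1.3523; s = 0.0000 + 1.3523 = 1.3523
velocity in seg [190.6°–233.7°] (cycloidal), θ in radians: β = 14.3° = 0.2496 rad, B = 43.1° = 0.7522 rad; ds/dθ = (h/B)(1 − cos(2πβ/B)) = (7/0.7522)(1 − cos(2π·0.3318)) = 13.879828 mm/rad

s = 1.3523, ds/dθ = 13.8798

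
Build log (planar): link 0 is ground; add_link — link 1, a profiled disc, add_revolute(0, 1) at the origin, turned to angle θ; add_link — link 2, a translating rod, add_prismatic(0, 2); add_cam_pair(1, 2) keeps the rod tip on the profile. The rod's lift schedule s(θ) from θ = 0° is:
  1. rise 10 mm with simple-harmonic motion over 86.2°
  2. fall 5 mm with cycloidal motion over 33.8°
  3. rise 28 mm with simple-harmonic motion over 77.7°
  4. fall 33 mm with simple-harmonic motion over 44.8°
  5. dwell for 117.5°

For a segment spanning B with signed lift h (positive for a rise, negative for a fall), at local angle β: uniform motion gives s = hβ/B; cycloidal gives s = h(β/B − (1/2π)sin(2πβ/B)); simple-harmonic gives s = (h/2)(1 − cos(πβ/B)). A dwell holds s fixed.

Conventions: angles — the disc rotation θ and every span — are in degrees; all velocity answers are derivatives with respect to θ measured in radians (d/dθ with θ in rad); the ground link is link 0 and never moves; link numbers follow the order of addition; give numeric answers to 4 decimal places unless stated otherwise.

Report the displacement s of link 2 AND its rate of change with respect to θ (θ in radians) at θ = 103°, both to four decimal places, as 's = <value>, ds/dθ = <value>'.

seg 1 [0°–86.2°] simple-harmonic, h=10: full span → s += 10 → s = 10.0000
seg 2 [86.2°–120°] cycloidal, h=-5: θ=103° here. β=16.8, B=33.8. -5·(0.4970 − sin(2π·0.4970)/(2π)) = -2.4704 → s = 7.5296
velocity in seg [86.2°–120°] (cycloidal), θ in radians: β = 16.8° = 0.2932 rad, B = 33.8° = 0.5899 rad; ds/dθ = (h/B)(1 − cos(2πβ/B)) = ((-5)/0.5899)(1 − cos(2π·0.4970)) = -16.949950 mm/rad

s = 7.5296, ds/dθ = -16.9499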